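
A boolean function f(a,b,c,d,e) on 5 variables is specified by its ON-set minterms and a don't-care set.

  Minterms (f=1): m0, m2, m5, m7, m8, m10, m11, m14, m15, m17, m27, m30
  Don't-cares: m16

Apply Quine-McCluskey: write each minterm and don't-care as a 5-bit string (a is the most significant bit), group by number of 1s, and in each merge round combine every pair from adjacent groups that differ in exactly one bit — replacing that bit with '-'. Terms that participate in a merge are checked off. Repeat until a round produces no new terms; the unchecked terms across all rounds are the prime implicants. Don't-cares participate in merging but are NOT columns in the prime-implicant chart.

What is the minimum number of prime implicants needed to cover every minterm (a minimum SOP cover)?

6

[col 0] 00000*, 00010*, 00101*, 00111*, 01000*, 01010*, 01011*, 01110*, 01111*, 10000*, 10001*, 11011*, 11110*
[col 1] -0000, -1011, -1110, 0-000*, 0-010*, 0-111, 000-0*, 001-1, 01-10*, 01-11*, 010-0*, 0101-*, 0111-*, 1000-
[col 2] 0-0-0, 01-1-
Prime implicants: -0000, -1011, -1110, 0-0-0, 0-111, 001-1, 01-1-, 1000-
PI chart (minterm → PIs covering it):
  0 | -0000,0-0-0
  2 | 0-0-0  (sole → essential)
  5 | 001-1  (sole → essential)
  7 | 0-111,001-1
  8 | 0-0-0  (sole → essential)
  10 | 0-0-0,01-1-
  11 | -1011,01-1-
  14 | -1110,01-1-
  15 | 0-111,01-1-
  17 | 1000-  (sole → essential)
  27 | -1011  (sole → essential)
  30 | -1110  (sole → essential)
Essential prime implicants: -1011, -1110, 0-0-0, 001-1, 1000-
Petrick residual → 0-111
Minimum SOP uses 6 PIs: bc'de + bcde' + a'c'e' + a'cde + a'b'ce + ab'c'd'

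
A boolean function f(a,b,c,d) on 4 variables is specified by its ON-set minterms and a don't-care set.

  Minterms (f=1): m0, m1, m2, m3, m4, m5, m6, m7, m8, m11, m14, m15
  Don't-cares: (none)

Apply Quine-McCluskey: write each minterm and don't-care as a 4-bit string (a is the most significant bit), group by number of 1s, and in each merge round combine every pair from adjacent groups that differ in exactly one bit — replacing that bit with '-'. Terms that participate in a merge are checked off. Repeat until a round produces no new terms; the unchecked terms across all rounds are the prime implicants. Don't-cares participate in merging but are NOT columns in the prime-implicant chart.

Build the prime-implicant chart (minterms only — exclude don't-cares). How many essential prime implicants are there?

4

[col 0] 0000*, 0001*, 0010*, 0011*, 0100*, 0101*, 0110*, 0111*, 1000*, 1011*, 1110*, 1111*
[col 1] -000, -011*, -110*, -111*, 0-00*, 0-01*, 0-10*, 0-11*, 00-0*, 00-1*, 000-*, 001-*, 01-0*, 01-1*, 010-*, 011-*, 1-11*, 111-*
[col 2] --11, -11-, 0--0*, 0--1*, 0-0-*, 0-1-*, 00--*, 01--*
[col 3] 0---
Prime implicants: --11, -000, -11-, 0---
PI chart (minterm → PIs covering it):
  0 | -000,0---
  1 | 0---  (sole → essential)
  2 | 0---  (sole → essential)
  3 | --11,0---
  4 | 0---  (sole → essential)
  5 | 0---  (sole → essential)
  6 | -11-,0---
  7 | --11,-11-,0---
  8 | -000  (sole → essential)
  11 | --11  (sole → essential)
  14 | -11-  (sole → essential)
  15 | --11,-11-
Essential prime implicants: --11, -000, -11-, 0---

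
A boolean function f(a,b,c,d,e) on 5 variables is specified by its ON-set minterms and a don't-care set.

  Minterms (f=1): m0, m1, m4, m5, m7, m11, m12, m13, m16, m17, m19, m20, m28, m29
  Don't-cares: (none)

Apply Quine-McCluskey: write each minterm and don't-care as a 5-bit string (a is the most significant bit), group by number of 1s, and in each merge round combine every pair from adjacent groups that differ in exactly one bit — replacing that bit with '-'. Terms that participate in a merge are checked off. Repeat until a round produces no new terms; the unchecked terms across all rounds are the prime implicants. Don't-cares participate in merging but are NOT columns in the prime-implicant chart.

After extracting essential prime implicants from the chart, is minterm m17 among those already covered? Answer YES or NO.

YES

size-2^0 implicants → 00000(✓)  00001(✓)  00100(✓)  00101(✓)  00111(✓)  01011  01100(✓)  01101(✓)  10000(✓)  10001(✓)  10011(✓)  10100(✓)  11100(✓)  11101(✓)
size-2^1 implicants → -0000(✓)  -0001(✓)  -0100(✓)  -1100(✓)  -1101(✓)  0-100(✓)  0-101(✓)  00-00(✓)  00-01(✓)  0000-(✓)  001-1  0010-(✓)  0110-(✓)  1-100(✓)  10-00(✓)  100-1  1000-(✓)  1110-(✓)
size-2^2 implicants → --100  -0-00  -000-  -110-  0-10-  00-0-
Unchecked terms (primes): --100, -0-00, -000-, -110-, 0-10-, 00-0-, 001-1, 01011, 100-1
Minterm coverage:
  m0 ⊆ -0-00,-000-,00-0-
  m1 ⊆ -000-,00-0-
  m4 ⊆ --100,-0-00,0-10-,00-0-
  m5 ⊆ 0-10-,00-0-,001-1
  m7 ⊆ 001-1 [E]
  m11 ⊆ 01011 [E]
  m12 ⊆ --100,-110-,0-10-
  m13 ⊆ -110-,0-10-
  m16 ⊆ -0-00,-000-
  m17 ⊆ -000-,100-1
  m19 ⊆ 100-1 [E]
  m20 ⊆ --100,-0-00
  m28 ⊆ --100,-110-
  m29 ⊆ -110- [E]
E = {-110-, 001-1, 01011, 100-1}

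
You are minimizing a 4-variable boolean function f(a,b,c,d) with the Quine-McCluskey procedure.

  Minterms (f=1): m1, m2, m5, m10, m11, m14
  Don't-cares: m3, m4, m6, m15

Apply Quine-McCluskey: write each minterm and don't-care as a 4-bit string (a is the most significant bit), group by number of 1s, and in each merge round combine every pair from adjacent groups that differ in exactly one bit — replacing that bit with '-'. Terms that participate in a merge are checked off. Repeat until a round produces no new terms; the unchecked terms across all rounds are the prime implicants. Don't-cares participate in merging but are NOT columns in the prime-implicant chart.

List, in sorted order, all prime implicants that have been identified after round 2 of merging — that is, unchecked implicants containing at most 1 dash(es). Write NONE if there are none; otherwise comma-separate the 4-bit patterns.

size-2^0 implicants → 0001(✓)  0010(✓)  0011(✓)  0100(✓)  0101(✓)  0110(✓)  1010(✓)  1011(✓)  1110(✓)  1111(✓)
size-2^1 implicants → -010(✓)  -011(✓)  -110(✓)  0-01  0-10(✓)  00-1  001-(✓)  01-0  010-  1-10(✓)  1-11(✓)  101-(✓)  111-(✓)
size-2^2 implicants → --10  -01-  1-1-
Unchecked terms (primes): --10, -01-, 0-01, 00-1, 01-0, 010-, 1-1-

0-01, 00-1, 01-0, 010-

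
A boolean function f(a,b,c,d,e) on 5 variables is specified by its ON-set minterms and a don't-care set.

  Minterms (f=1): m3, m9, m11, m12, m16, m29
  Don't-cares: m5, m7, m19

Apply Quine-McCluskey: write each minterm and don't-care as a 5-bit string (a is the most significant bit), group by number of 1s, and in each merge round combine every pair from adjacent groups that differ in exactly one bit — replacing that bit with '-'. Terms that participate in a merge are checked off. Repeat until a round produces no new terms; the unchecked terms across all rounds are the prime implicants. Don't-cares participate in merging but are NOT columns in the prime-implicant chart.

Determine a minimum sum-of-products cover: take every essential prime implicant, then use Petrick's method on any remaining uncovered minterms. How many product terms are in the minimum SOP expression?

size-2^0 implicants → 00011(✓)  00101(✓)  00111(✓)  01001(✓)  01011(✓)  01100  10000  10011(✓)  11101
size-2^1 implicants → -0011  0-011  00-11  001-1  010-1
Unchecked terms (primes): -0011, 0-011, 00-11, 001-1, 010-1, 01100, 10000, 11101
Minterm coverage:
  m3 ⊆ -0011,0-011,00-11
  m9 ⊆ 010-1 [E]
  m11 ⊆ 0-011,010-1
  m12 ⊆ 01100 [E]
  m16 ⊆ 10000 [E]
  m29 ⊆ 11101 [E]
E = {010-1, 01100, 10000, 11101}
Petrick residual → -0011
Cover = b'c'de + a'bc'e + a'bcd'e' + ab'c'd'e' + abcd'e  |cover|=5

5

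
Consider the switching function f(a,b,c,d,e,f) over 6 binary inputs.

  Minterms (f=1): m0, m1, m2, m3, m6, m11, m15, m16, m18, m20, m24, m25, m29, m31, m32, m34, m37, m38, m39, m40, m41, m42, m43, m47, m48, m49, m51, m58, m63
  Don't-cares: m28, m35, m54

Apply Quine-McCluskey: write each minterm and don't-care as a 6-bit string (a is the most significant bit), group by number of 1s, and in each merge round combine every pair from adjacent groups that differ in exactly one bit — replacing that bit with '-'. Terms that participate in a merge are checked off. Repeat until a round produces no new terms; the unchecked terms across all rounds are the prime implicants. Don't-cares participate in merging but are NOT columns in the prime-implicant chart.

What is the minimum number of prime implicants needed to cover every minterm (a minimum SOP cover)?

size-2^0 implicants → 000000(✓)  000001(✓)  000010(✓)  000011(✓)  000110(✓)  001011(✓)  001111(✓)  010000(✓)  010010(✓)  010100(✓)  011000(✓)  011001(✓)  011100(✓)  011101(✓)  011111(✓)  100000(✓)  100010(✓)  100011(✓)  100101(✓)  100110(✓)  100111(✓)  101000(✓)  101001(✓)  101010(✓)  101011(✓)  101111(✓)  110000(✓)  110001(✓)  110011(✓)  110110(✓)  111010(✓)  111111(✓)
size-2^1 implicants → -00000(✓)  -00010(✓)  -00011(✓)  -00110(✓)  -01011(✓)  -01111(✓)  -10000(✓)  -11111(✓)  0-0000(✓)  0-0010(✓)  0-1111(✓)  00-011(✓)  000-10(✓)  0000-0(✓)  0000-1(✓)  00000-(✓)  00001-(✓)  001-11(✓)  01-000(✓)  01-100(✓)  010-00(✓)  0100-0(✓)  011-00(✓)  011-01(✓)  01100-(✓)  0111-1  01110-(✓)  1-0000(✓)  1-0011  1-0110  1-1010  1-1111(✓)  10-000(✓)  10-010(✓)  10-011(✓)  10-111(✓)  100-10(✓)  100-11(✓)  1000-0(✓)  10001-(✓)  1001-1  10011-(✓)  101-11(✓)  1010-0(✓)  1010-1(✓)  10100-(✓)  10101-(✓)  1100-1  11000-
size-2^2 implicants → --0000  --1111  -0-011  -00-10  -000-0  -0001-  -01-11  0-00-0  0000--  01--00  011-0-  10--11  10-0-0  10-01-  100-1-  1010--
Unchecked terms (primes): --0000, --1111, -0-011, -00-10, -000-0, -0001-, -01-11, 0-00-0, 0000--, 01--00, 011-0-, 0111-1, 1-0011, 1-0110, 1-1010, 10--11, 10-0-0, 10-01-, 100-1-, 1001-1, 1010--, 1100-1, 11000-
Minterm coverage:
  m0 ⊆ --0000,-000-0,0-00-0,0000--
  m1 ⊆ 0000-- [E]
  m2 ⊆ -00-10,-000-0,-0001-,0-00-0,0000--
  m3 ⊆ -0-011,-0001-,0000--
  m6 ⊆ -00-10 [E]
  m11 ⊆ -0-011,-01-11
  m15 ⊆ --1111,-01-11
  m16 ⊆ --0000,0-00-0,01--00
  m18 ⊆ 0-00-0 [E]
  m20 ⊆ 01--00 [E]
  m24 ⊆ 01--00,011-0-
  m25 ⊆ 011-0- [E]
  m29 ⊆ 011-0-,0111-1
  m31 ⊆ --1111,0111-1
  m32 ⊆ --0000,-000-0,10-0-0
  m34 ⊆ -00-10,-000-0,-0001-,10-0-0,10-01-,100-1-
  m37 ⊆ 1001-1 [E]
  m38 ⊆ -00-10,1-0110,100-1-
  m39 ⊆ 10--11,100-1-,1001-1
  m40 ⊆ 10-0-0,1010--
  m41 ⊆ 1010-- [E]
  m42 ⊆ 1-1010,10-0-0,10-01-,1010--
  m43 ⊆ -0-011,-01-11,10--11,10-01-,1010--
  m47 ⊆ --1111,-01-11,10--11
  m48 ⊆ --0000,11000-
  m49 ⊆ 1100-1,11000-
  m51 ⊆ 1-0011,1100-1
  m58 ⊆ 1-1010 [E]
  m63 ⊆ --1111 [E]
E = {--1111, -00-10, 0-00-0, 0000--, 01--00, 011-0-, 1-1010, 1001-1, 1010--}
Petrick residual → --0000, -0-011, 1100-1
Cover = c'd'e'f' + cdef + b'd'ef + b'c'ef' + a'c'd'f' + a'b'c'd' + a'be'f' + a'bce' + acd'ef' + ab'c'df + ab'cd' + abc'd'f  |cover|=12

12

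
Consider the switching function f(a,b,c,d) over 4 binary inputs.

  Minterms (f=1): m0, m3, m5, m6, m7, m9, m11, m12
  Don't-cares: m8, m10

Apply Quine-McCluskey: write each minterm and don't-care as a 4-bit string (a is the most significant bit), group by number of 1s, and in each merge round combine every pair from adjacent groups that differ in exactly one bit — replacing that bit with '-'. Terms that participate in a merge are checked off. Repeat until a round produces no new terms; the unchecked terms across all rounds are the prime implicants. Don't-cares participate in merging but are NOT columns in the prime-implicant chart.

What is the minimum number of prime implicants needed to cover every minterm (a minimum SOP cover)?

6

Round 0: 0000✓ 0011✓ 0101✓ 0110✓ 0111✓ 1000✓ 1001✓ 1010✓ 1011✓ 1100✓
Round 1: -000 -011 0-11 01-1 011- 1-00 10-0✓ 10-1✓ 100-✓ 101-✓
Round 2: 10--
PIs = {-000, -011, 0-11, 01-1, 011-, 1-00, 10--}
Coverage chart:
  m0: -000 ←essential
  m3: -011,0-11
  m5: 01-1 ←essential
  m6: 011- ←essential
  m7: 0-11,01-1,011-
  m9: 10-- ←essential
  m11: -011,10--
  m12: 1-00 ←essential
Essential: -000, 01-1, 011-, 1-00, 10--
Petrick residual → -011
Min cover (6 terms): b'c'd' + b'cd + a'bd + a'bc + ac'd' + ab'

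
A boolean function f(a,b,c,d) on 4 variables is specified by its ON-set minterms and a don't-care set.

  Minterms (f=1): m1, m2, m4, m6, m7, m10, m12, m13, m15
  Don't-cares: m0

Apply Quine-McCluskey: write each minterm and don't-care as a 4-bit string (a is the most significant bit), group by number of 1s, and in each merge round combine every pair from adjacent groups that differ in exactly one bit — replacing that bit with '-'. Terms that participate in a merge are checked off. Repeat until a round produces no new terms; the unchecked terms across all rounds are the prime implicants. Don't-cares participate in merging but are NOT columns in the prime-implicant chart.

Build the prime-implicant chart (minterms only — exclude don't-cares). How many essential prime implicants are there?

2

[col 0] 0000*, 0001*, 0010*, 0100*, 0110*, 0111*, 1010*, 1100*, 1101*, 1111*
[col 1] -010, -100, -111, 0-00*, 0-10*, 00-0*, 000-, 01-0*, 011-, 11-1, 110-
[col 2] 0--0
Prime implicants: -010, -100, -111, 0--0, 000-, 011-, 11-1, 110-
PI chart (minterm → PIs covering it):
  1 | 000-  (sole → essential)
  2 | -010,0--0
  4 | -100,0--0
  6 | 0--0,011-
  7 | -111,011-
  10 | -010  (sole → essential)
  12 | -100,110-
  13 | 11-1,110-
  15 | -111,11-1
Essential prime implicants: -010, 000-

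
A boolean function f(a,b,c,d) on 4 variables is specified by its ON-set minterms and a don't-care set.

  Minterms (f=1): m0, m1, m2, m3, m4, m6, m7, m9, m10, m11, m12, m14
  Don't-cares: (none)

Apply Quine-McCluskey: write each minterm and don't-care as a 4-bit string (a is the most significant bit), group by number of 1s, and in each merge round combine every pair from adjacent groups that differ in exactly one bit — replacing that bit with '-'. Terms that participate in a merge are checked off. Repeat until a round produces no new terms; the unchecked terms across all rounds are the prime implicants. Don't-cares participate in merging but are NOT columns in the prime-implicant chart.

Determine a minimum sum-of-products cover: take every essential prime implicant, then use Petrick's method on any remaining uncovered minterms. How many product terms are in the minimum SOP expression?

5

[col 0] 0000*, 0001*, 0010*, 0011*, 0100*, 0110*, 0111*, 1001*, 1010*, 1011*, 1100*, 1110*
[col 1] -001*, -010*, -011*, -100*, -110*, 0-00*, 0-10*, 0-11*, 00-0*, 00-1*, 000-*, 001-*, 01-0*, 011-*, 1-10*, 10-1*, 101-*, 11-0*
[col 2] --10, -0-1, -01-, -1-0, 0--0, 0-1-, 00--
Prime implicants: --10, -0-1, -01-, -1-0, 0--0, 0-1-, 00--
PI chart (minterm → PIs covering it):
  0 | 0--0,00--
  1 | -0-1,00--
  2 | --10,-01-,0--0,0-1-,00--
  3 | -0-1,-01-,0-1-,00--
  4 | -1-0,0--0
  6 | --10,-1-0,0--0,0-1-
  7 | 0-1-  (sole → essential)
  9 | -0-1  (sole → essential)
  10 | --10,-01-
  11 | -0-1,-01-
  12 | -1-0  (sole → essential)
  14 | --10,-1-0
Essential prime implicants: -0-1, -1-0, 0-1-
Petrick residual → --10, 0--0
Minimum SOP uses 5 PIs: cd' + b'd + bd' + a'd' + a'c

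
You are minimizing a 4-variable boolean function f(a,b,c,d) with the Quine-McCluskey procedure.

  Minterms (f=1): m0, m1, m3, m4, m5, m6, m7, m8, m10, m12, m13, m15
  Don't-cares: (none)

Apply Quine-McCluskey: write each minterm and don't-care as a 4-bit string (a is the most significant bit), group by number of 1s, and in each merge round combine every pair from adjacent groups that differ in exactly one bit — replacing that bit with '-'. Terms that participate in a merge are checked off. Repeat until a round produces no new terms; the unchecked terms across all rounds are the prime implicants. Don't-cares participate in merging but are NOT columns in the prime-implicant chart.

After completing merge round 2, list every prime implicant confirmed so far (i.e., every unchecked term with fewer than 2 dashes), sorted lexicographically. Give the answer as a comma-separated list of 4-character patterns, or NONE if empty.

10-0

size-2^0 implicants → 0000(✓)  0001(✓)  0011(✓)  0100(✓)  0101(✓)  0110(✓)  0111(✓)  1000(✓)  1010(✓)  1100(✓)  1101(✓)  1111(✓)
size-2^1 implicants → -000(✓)  -100(✓)  -101(✓)  -111(✓)  0-00(✓)  0-01(✓)  0-11(✓)  00-1(✓)  000-(✓)  01-0(✓)  01-1(✓)  010-(✓)  011-(✓)  1-00(✓)  10-0  11-1(✓)  110-(✓)
size-2^2 implicants → --00  -1-1  -10-  0--1  0-0-  01--
Unchecked terms (primes): --00, -1-1, -10-, 0--1, 0-0-, 01--, 10-0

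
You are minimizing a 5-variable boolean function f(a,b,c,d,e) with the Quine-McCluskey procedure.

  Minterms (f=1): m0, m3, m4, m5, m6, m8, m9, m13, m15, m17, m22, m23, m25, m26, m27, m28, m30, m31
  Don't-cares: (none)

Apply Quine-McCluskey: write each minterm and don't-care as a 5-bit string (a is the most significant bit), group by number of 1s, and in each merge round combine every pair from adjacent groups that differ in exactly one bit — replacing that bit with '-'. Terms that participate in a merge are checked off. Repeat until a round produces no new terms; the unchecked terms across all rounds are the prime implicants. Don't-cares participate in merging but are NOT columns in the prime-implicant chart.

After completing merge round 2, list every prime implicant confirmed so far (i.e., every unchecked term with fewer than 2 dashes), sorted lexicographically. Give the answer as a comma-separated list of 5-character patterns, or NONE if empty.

[col 0] 00000*, 00011, 00100*, 00101*, 00110*, 01000*, 01001*, 01101*, 01111*, 10001*, 10110*, 10111*, 11001*, 11010*, 11011*, 11100*, 11110*, 11111*
[col 1] -0110, -1001, -1111, 0-000, 0-101, 00-00, 001-0, 0010-, 01-01, 0100-, 011-1, 1-001, 1-110*, 1-111*, 1011-*, 11-10*, 11-11*, 110-1, 1101-*, 111-0, 1111-*
[col 2] 1-11-, 11-1-
Prime implicants: -0110, -1001, -1111, 0-000, 0-101, 00-00, 00011, 001-0, 0010-, 01-01, 0100-, 011-1, 1-001, 1-11-, 11-1-, 110-1, 111-0

-0110, -1001, -1111, 0-000, 0-101, 00-00, 00011, 001-0, 0010-, 01-01, 0100-, 011-1, 1-001, 110-1, 111-0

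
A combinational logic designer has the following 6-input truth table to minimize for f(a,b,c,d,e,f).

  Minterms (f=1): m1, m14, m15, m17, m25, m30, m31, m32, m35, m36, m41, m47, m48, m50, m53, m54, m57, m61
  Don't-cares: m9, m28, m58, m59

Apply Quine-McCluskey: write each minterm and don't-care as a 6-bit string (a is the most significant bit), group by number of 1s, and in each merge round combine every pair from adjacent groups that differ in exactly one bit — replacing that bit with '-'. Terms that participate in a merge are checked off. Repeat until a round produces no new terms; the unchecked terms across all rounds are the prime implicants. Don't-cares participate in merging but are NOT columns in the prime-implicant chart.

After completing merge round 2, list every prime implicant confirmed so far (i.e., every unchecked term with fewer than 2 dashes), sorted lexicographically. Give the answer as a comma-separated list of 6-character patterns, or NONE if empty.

[col 0] 000001*, 001001*, 001110*, 001111*, 010001*, 011001*, 011100*, 011110*, 011111*, 100000*, 100011, 100100*, 101001*, 101111*, 110000*, 110010*, 110101*, 110110*, 111001*, 111010*, 111011*, 111101*
[col 1] -01001*, -01111, -11001*, 0-0001*, 0-1001*, 0-1110*, 0-1111*, 00-001*, 00111-*, 01-001*, 0111-0, 01111-*, 1-0000, 1-1001*, 100-00, 11-010, 11-101, 110-10, 1100-0, 111-01, 1110-1, 11101-
[col 2] --1001, 0--001, 0-111-
Prime implicants: --1001, -01111, 0--001, 0-111-, 0111-0, 1-0000, 100-00, 100011, 11-010, 11-101, 110-10, 1100-0, 111-01, 1110-1, 11101-

-01111, 0111-0, 1-0000, 100-00, 100011, 11-010, 11-101, 110-10, 1100-0, 111-01, 1110-1, 11101-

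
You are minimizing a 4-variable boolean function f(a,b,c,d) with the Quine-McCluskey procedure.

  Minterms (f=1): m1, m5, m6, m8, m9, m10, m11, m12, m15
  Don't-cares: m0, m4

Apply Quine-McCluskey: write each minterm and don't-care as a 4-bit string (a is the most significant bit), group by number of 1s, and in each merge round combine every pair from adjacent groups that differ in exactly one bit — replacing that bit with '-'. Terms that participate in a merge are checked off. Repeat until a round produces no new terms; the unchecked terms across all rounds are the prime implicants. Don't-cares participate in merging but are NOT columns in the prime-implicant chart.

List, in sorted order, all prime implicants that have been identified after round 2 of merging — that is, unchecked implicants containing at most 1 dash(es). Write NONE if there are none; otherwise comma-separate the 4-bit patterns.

size-2^0 implicants → 0000(✓)  0001(✓)  0100(✓)  0101(✓)  0110(✓)  1000(✓)  1001(✓)  1010(✓)  1011(✓)  1100(✓)  1111(✓)
size-2^1 implicants → -000(✓)  -001(✓)  -100(✓)  0-00(✓)  0-01(✓)  000-(✓)  01-0  010-(✓)  1-00(✓)  1-11  10-0(✓)  10-1(✓)  100-(✓)  101-(✓)
size-2^2 implicants → --00  -00-  0-0-  10--
Unchecked terms (primes): --00, -00-, 0-0-, 01-0, 1-11, 10--

01-0, 1-11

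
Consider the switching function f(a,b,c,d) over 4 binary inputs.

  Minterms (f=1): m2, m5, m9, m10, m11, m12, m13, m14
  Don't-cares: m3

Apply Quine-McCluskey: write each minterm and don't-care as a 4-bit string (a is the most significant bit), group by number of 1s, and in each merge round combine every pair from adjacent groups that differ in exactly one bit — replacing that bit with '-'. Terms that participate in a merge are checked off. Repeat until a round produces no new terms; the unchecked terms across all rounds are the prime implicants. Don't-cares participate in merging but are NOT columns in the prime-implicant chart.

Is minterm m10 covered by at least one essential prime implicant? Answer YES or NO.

[col 0] 0010*, 0011*, 0101*, 1001*, 1010*, 1011*, 1100*, 1101*, 1110*
[col 1] -010*, -011*, -101, 001-*, 1-01, 1-10, 10-1, 101-*, 11-0, 110-
[col 2] -01-
Prime implicants: -01-, -101, 1-01, 1-10, 10-1, 11-0, 110-
PI chart (minterm → PIs covering it):
  2 | -01-  (sole → essential)
  5 | -101  (sole → essential)
  9 | 1-01,10-1
  10 | -01-,1-10
  11 | -01-,10-1
  12 | 11-0,110-
  13 | -101,1-01,110-
  14 | 1-10,11-0
Essential prime implicants: -01-, -101

YES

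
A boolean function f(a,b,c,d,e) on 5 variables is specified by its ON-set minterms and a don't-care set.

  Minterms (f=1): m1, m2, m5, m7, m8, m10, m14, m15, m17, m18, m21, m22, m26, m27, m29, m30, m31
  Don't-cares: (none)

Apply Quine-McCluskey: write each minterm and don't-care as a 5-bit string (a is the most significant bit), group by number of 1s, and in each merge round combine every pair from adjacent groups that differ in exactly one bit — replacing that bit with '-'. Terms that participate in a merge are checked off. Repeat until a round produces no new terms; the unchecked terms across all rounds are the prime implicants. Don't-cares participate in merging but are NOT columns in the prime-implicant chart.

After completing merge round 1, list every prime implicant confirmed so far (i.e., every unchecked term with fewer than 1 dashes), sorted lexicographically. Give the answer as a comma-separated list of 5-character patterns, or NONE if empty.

Round 0: 00001✓ 00010✓ 00101✓ 00111✓ 01000✓ 01010✓ 01110✓ 01111✓ 10001✓ 10010✓ 10101✓ 10110✓ 11010✓ 11011✓ 11101✓ 11110✓ 11111✓
Round 1: -0001✓ -0010✓ -0101✓ -1010✓ -1110✓ -1111✓ 0-010✓ 0-111 00-01✓ 001-1 01-10✓ 010-0 0111-✓ 1-010✓ 1-101 1-110✓ 10-01✓ 10-10✓ 11-10✓ 11-11✓ 1101-✓ 111-1 1111-✓
Round 2: --010 -0-01 -1-10 -111- 1--10 11-1-
PIs = {--010, -0-01, -1-10, -111-, 0-111, 001-1, 010-0, 1--10, 1-101, 11-1-, 111-1}

NONE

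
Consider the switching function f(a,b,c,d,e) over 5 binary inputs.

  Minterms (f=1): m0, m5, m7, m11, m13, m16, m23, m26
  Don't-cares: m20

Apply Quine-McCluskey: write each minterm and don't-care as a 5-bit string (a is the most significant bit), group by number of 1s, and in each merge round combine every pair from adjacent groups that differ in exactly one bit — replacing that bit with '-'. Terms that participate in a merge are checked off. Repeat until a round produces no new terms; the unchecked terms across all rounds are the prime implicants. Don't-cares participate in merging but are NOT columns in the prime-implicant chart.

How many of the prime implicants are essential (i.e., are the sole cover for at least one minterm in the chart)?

5

[col 0] 00000*, 00101*, 00111*, 01011, 01101*, 10000*, 10100*, 10111*, 11010
[col 1] -0000, -0111, 0-101, 001-1, 10-00
Prime implicants: -0000, -0111, 0-101, 001-1, 01011, 10-00, 11010
PI chart (minterm → PIs covering it):
  0 | -0000  (sole → essential)
  5 | 0-101,001-1
  7 | -0111,001-1
  11 | 01011  (sole → essential)
  13 | 0-101  (sole → essential)
  16 | -0000,10-00
  23 | -0111  (sole → essential)
  26 | 11010  (sole → essential)
Essential prime implicants: -0000, -0111, 0-101, 01011, 11010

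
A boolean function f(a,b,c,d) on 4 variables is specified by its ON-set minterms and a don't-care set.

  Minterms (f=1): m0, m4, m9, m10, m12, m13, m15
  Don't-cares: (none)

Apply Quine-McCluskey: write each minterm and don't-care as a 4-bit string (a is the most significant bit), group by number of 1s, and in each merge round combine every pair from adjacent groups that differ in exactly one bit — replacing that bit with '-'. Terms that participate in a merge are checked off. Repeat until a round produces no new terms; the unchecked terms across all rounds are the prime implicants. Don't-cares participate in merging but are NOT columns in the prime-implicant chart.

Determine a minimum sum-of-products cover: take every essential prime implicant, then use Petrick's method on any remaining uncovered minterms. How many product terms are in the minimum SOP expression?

5

size-2^0 implicants → 0000(✓)  0100(✓)  1001(✓)  1010  1100(✓)  1101(✓)  1111(✓)
size-2^1 implicants → -100  0-00  1-01  11-1  110-
Unchecked terms (primes): -100, 0-00, 1-01, 1010, 11-1, 110-
Minterm coverage:
  m0 ⊆ 0-00 [E]
  m4 ⊆ -100,0-00
  m9 ⊆ 1-01 [E]
  m10 ⊆ 1010 [E]
  m12 ⊆ -100,110-
  m13 ⊆ 1-01,11-1,110-
  m15 ⊆ 11-1 [E]
E = {0-00, 1-01, 1010, 11-1}
Petrick residual → -100
Cover = bc'd' + a'c'd' + ac'd + ab'cd' + abd  |cover|=5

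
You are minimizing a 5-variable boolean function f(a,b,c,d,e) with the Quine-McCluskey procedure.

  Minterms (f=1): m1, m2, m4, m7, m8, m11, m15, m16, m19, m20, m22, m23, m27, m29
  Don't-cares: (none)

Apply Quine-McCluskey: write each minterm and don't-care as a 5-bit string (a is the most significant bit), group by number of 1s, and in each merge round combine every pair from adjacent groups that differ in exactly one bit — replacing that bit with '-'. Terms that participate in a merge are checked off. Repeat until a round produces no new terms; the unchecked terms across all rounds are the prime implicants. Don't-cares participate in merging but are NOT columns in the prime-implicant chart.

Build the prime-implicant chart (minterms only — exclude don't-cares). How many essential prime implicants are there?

Round 0: 00001 00010 00100✓ 00111✓ 01000 01011✓ 01111✓ 10000✓ 10011✓ 10100✓ 10110✓ 10111✓ 11011✓ 11101
Round 1: -0100 -0111 -1011 0-111 01-11 1-011 10-00 10-11 101-0 1011-
PIs = {-0100, -0111, -1011, 0-111, 00001, 00010, 01-11, 01000, 1-011, 10-00, 10-11, 101-0, 1011-, 11101}
Coverage chart:
  m1: 00001 ←essential
  m2: 00010 ←essential
  m4: -0100 ←essential
  m7: -0111,0-111
  m8: 01000 ←essential
  m11: -1011,01-11
  m15: 0-111,01-11
  m16: 10-00 ←essential
  m19: 1-011,10-11
  m20: -0100,10-00,101-0
  m22: 101-0,1011-
  m23: -0111,10-11,1011-
  m27: -1011,1-011
  m29: 11101 ←essential
Essential: -0100, 00001, 00010, 01000, 10-00, 11101

6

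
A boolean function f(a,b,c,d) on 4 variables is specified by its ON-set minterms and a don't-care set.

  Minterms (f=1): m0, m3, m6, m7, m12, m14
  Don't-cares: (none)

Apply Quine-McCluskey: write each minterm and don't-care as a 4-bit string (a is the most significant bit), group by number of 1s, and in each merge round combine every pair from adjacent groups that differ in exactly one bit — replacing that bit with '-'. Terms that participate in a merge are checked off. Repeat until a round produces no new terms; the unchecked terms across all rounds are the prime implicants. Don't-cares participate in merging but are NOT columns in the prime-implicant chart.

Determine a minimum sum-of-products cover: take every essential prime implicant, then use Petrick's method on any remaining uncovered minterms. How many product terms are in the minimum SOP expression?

[col 0] 0000, 0011*, 0110*, 0111*, 1100*, 1110*
[col 1] -110, 0-11, 011-, 11-0
Prime implicants: -110, 0-11, 0000, 011-, 11-0
PI chart (minterm → PIs covering it):
  0 | 0000  (sole → essential)
  3 | 0-11  (sole → essential)
  6 | -110,011-
  7 | 0-11,011-
  12 | 11-0  (sole → essential)
  14 | -110,11-0
Essential prime implicants: 0-11, 0000, 11-0
Petrick residual → -110
Minimum SOP uses 4 PIs: bcd' + a'cd + a'b'c'd' + abd'

4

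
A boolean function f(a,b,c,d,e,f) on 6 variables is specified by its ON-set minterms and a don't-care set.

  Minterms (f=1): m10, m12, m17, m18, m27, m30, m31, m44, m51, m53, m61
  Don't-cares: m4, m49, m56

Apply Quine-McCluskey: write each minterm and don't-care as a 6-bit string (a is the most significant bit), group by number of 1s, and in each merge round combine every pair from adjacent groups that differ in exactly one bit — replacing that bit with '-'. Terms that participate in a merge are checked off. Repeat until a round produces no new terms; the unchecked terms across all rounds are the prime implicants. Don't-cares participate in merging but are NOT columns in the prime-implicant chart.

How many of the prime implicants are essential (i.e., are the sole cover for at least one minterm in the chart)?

8

size-2^0 implicants → 000100(✓)  001010  001100(✓)  010001(✓)  010010  011011(✓)  011110(✓)  011111(✓)  101100(✓)  110001(✓)  110011(✓)  110101(✓)  111000  111101(✓)
size-2^1 implicants → -01100  -10001  00-100  011-11  01111-  11-101  110-01  1100-1
Unchecked terms (primes): -01100, -10001, 00-100, 001010, 010010, 011-11, 01111-, 11-101, 110-01, 1100-1, 111000
Minterm coverage:
  m10 ⊆ 001010 [E]
  m12 ⊆ -01100,00-100
  m17 ⊆ -10001 [E]
  m18 ⊆ 010010 [E]
  m27 ⊆ 011-11 [E]
  m30 ⊆ 01111- [E]
  m31 ⊆ 011-11,01111-
  m44 ⊆ -01100 [E]
  m51 ⊆ 1100-1 [E]
  m53 ⊆ 11-101,110-01
  m61 ⊆ 11-101 [E]
E = {-01100, -10001, 001010, 010010, 011-11, 01111-, 11-101, 1100-1}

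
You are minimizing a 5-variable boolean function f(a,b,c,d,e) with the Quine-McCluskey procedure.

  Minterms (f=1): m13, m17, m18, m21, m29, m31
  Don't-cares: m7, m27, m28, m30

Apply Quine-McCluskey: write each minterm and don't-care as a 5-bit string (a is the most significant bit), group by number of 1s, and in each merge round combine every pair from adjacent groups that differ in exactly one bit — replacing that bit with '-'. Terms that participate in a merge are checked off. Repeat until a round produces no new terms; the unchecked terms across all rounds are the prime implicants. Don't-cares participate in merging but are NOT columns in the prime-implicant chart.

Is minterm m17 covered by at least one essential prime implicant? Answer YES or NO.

size-2^0 implicants → 00111  01101(✓)  10001(✓)  10010  10101(✓)  11011(✓)  11100(✓)  11101(✓)  11110(✓)  11111(✓)
size-2^1 implicants → -1101  1-101  10-01  11-11  111-0(✓)  111-1(✓)  1110-(✓)  1111-(✓)
size-2^2 implicants → 111--
Unchecked terms (primes): -1101, 00111, 1-101, 10-01, 10010, 11-11, 111--
Minterm coverage:
  m13 ⊆ -1101 [E]
  m17 ⊆ 10-01 [E]
  m18 ⊆ 10010 [E]
  m21 ⊆ 1-101,10-01
  m29 ⊆ -1101,1-101,111--
  m31 ⊆ 11-11,111--
E = {-1101, 10-01, 10010}

YES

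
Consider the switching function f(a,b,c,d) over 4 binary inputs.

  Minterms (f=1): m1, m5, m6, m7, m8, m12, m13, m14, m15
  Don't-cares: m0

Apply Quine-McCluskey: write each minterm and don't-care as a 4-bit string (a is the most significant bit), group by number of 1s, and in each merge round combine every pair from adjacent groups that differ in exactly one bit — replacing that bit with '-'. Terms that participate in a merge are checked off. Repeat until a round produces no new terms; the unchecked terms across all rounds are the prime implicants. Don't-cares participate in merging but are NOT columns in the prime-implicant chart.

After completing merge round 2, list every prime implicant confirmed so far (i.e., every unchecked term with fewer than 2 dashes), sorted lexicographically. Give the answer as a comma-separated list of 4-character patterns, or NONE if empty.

size-2^0 implicants → 0000(✓)  0001(✓)  0101(✓)  0110(✓)  0111(✓)  1000(✓)  1100(✓)  1101(✓)  1110(✓)  1111(✓)
size-2^1 implicants → -000  -101(✓)  -110(✓)  -111(✓)  0-01  000-  01-1(✓)  011-(✓)  1-00  11-0(✓)  11-1(✓)  110-(✓)  111-(✓)
size-2^2 implicants → -1-1  -11-  11--
Unchecked terms (primes): -000, -1-1, -11-, 0-01, 000-, 1-00, 11--

-000, 0-01, 000-, 1-00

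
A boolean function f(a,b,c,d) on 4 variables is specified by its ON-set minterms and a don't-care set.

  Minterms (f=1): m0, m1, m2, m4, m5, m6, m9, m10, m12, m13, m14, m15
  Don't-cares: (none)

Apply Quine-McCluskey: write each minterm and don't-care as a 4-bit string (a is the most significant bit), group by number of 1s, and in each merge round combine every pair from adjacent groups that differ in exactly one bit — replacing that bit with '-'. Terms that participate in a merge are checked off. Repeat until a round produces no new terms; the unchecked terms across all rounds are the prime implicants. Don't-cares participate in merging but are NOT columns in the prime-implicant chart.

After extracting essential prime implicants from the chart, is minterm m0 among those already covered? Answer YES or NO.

[col 0] 0000*, 0001*, 0010*, 0100*, 0101*, 0110*, 1001*, 1010*, 1100*, 1101*, 1110*, 1111*
[col 1] -001*, -010*, -100*, -101*, -110*, 0-00*, 0-01*, 0-10*, 00-0*, 000-*, 01-0*, 010-*, 1-01*, 1-10*, 11-0*, 11-1*, 110-*, 111-*
[col 2] --01, --10, -1-0, -10-, 0--0, 0-0-, 11--
Prime implicants: --01, --10, -1-0, -10-, 0--0, 0-0-, 11--
PI chart (minterm → PIs covering it):
  0 | 0--0,0-0-
  1 | --01,0-0-
  2 | --10,0--0
  4 | -1-0,-10-,0--0,0-0-
  5 | --01,-10-,0-0-
  6 | --10,-1-0,0--0
  9 | --01  (sole → essential)
  10 | --10  (sole → essential)
  12 | -1-0,-10-,11--
  13 | --01,-10-,11--
  14 | --10,-1-0,11--
  15 | 11--  (sole → essential)
Essential prime implicants: --01, --10, 11--

NO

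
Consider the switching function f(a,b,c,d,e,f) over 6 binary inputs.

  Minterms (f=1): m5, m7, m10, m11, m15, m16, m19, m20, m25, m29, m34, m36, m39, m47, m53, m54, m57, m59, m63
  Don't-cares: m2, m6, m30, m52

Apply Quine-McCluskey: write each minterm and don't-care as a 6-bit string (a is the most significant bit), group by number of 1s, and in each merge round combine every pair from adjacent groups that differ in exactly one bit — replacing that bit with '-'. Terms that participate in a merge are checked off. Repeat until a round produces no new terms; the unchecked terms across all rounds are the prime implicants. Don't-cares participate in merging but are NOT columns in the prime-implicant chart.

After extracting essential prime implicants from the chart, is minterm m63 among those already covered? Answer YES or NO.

size-2^0 implicants → 000010(✓)  000101(✓)  000110(✓)  000111(✓)  001010(✓)  001011(✓)  001111(✓)  010000(✓)  010011  010100(✓)  011001(✓)  011101(✓)  011110  100010(✓)  100100(✓)  100111(✓)  101111(✓)  110100(✓)  110101(✓)  110110(✓)  111001(✓)  111011(✓)  111111(✓)
size-2^1 implicants → -00010  -00111(✓)  -01111(✓)  -10100  -11001  00-010  00-111(✓)  000-10  0001-1  00011-  001-11  00101-  010-00  011-01  1-0100  1-1111  10-111(✓)  1101-0  11010-  111-11  1110-1
size-2^2 implicants → -0-111
Unchecked terms (primes): -0-111, -00010, -10100, -11001, 00-010, 000-10, 0001-1, 00011-, 001-11, 00101-, 010-00, 010011, 011-01, 011110, 1-0100, 1-1111, 1101-0, 11010-, 111-11, 1110-1
Minterm coverage:
  m5 ⊆ 0001-1 [E]
  m7 ⊆ -0-111,0001-1,00011-
  m10 ⊆ 00-010,00101-
  m11 ⊆ 001-11,00101-
  m15 ⊆ -0-111,001-11
  m16 ⊆ 010-00 [E]
  m19 ⊆ 010011 [E]
  m20 ⊆ -10100,010-00
  m25 ⊆ -11001,011-01
  m29 ⊆ 011-01 [E]
  m34 ⊆ -00010 [E]
  m36 ⊆ 1-0100 [E]
  m39 ⊆ -0-111 [E]
  m47 ⊆ -0-111,1-1111
  m53 ⊆ 11010- [E]
  m54 ⊆ 1101-0 [E]
  m57 ⊆ -11001,1110-1
  m59 ⊆ 111-11,1110-1
  m63 ⊆ 1-1111,111-11
E = {-0-111, -00010, 0001-1, 010-00, 010011, 011-01, 1-0100, 1101-0, 11010-}

NO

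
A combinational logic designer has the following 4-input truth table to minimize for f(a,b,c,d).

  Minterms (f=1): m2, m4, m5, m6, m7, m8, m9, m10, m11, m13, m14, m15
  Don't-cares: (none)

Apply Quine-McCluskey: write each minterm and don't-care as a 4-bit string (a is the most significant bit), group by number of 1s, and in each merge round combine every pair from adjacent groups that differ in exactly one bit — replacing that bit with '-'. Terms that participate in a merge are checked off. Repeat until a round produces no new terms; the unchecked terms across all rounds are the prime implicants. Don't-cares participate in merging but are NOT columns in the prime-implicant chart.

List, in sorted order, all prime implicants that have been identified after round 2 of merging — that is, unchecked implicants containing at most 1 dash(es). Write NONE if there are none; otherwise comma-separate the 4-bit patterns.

Round 0: 0010✓ 0100✓ 0101✓ 0110✓ 0111✓ 1000✓ 1001✓ 1010✓ 1011✓ 1101✓ 1110✓ 1111✓
Round 1: -010✓ -101✓ -110✓ -111✓ 0-10✓ 01-0✓ 01-1✓ 010-✓ 011-✓ 1-01✓ 1-10✓ 1-11✓ 10-0✓ 10-1✓ 100-✓ 101-✓ 11-1✓ 111-✓
Round 2: --10 -1-1 -11- 01-- 1--1 1-1- 10--
PIs = {--10, -1-1, -11-, 01--, 1--1, 1-1-, 10--}

NONE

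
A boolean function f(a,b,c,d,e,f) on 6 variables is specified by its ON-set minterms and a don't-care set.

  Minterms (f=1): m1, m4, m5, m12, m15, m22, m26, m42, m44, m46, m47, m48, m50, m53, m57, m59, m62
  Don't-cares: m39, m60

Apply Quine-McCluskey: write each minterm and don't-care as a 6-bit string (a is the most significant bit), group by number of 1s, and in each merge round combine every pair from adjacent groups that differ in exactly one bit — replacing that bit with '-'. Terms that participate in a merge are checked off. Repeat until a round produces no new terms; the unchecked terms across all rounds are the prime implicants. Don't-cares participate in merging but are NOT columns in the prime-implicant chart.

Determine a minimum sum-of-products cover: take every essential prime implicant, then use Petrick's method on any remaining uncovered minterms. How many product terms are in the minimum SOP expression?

10

Round 0: 000001✓ 000100✓ 000101✓ 001100✓ 001111✓ 010110 011010 100111✓ 101010✓ 101100✓ 101110✓ 101111✓ 110000✓ 110010✓ 110101 111001✓ 111011✓ 111100✓ 111110✓
Round 1: -01100 -01111 00-100 000-01 00010- 1-1100✓ 1-1110✓ 10-111 101-10 1011-0✓ 10111- 1100-0 1110-1 1111-0✓
Round 2: 1-11-0
PIs = {-01100, -01111, 00-100, 000-01, 00010-, 010110, 011010, 1-11-0, 10-111, 101-10, 10111-, 1100-0, 110101, 1110-1}
Coverage chart:
  m1: 000-01 ←essential
  m4: 00-100,00010-
  m5: 000-01,00010-
  m12: -01100,00-100
  m15: -01111 ←essential
  m22: 010110 ←essential
  m26: 011010 ←essential
  m42: 101-10 ←essential
  m44: -01100,1-11-0
  m46: 1-11-0,101-10,10111-
  m47: -01111,10-111,10111-
  m48: 1100-0 ←essential
  m50: 1100-0 ←essential
  m53: 110101 ←essential
  m57: 1110-1 ←essential
  m59: 1110-1 ←essential
  m62: 1-11-0 ←essential
Essential: -01111, 000-01, 010110, 011010, 1-11-0, 101-10, 1100-0, 110101, 1110-1
Petrick residual → 00-100
Min cover (10 terms): b'cdef + a'b'de'f' + a'b'c'e'f + a'bc'def' + a'bcd'ef' + acdf' + ab'cef' + abc'd'f' + abc'de'f + abcd'f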